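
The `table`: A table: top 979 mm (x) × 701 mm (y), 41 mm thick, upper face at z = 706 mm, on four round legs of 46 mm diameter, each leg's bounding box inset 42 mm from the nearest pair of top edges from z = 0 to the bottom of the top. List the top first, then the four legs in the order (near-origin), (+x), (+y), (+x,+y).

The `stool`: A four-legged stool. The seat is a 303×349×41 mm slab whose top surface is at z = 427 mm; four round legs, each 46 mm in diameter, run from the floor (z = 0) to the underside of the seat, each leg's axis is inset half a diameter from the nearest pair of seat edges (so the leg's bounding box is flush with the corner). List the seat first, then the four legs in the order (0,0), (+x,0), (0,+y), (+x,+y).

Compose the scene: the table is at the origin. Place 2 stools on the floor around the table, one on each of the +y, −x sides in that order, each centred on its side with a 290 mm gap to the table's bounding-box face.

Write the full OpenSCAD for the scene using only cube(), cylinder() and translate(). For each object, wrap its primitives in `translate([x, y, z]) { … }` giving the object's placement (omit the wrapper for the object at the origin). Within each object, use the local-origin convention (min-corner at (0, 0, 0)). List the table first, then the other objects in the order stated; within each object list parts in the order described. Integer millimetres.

translate([0, 0, 665]) cube([979, 701, 41]);
translate([65, 65, 0]) cylinder(h = 665, r = 23);
translate([914, 65, 0]) cylinder(h = 665, r = 23);
translate([65, 636, 0]) cylinder(h = 665, r = 23);
translate([914, 636, 0]) cylinder(h = 665, r = 23);
translate([338, 991, 0]) {
  translate([0, 0, 386]) cube([303, 349, 41]);
  translate([23, 23, 0]) cylinder(h = 386, r = 23);
  translate([280, 23, 0]) cylinder(h = 386, r = 23);
  translate([23, 326, 0]) cylinder(h = 386, r = 23);
  translate([280, 326, 0]) cylinder(h = 386, r = 23);
}
translate([-593, 176, 0]) {
  translate([0, 0, 386]) cube([303, 349, 41]);
  translate([23, 23, 0]) cylinder(h = 386, r = 23);
  translate([280, 23, 0]) cylinder(h = 386, r = 23);
  translate([23, 326, 0]) cylinder(h = 386, r = 23);
  translate([280, 326, 0]) cylinder(h = 386, r = 23);
}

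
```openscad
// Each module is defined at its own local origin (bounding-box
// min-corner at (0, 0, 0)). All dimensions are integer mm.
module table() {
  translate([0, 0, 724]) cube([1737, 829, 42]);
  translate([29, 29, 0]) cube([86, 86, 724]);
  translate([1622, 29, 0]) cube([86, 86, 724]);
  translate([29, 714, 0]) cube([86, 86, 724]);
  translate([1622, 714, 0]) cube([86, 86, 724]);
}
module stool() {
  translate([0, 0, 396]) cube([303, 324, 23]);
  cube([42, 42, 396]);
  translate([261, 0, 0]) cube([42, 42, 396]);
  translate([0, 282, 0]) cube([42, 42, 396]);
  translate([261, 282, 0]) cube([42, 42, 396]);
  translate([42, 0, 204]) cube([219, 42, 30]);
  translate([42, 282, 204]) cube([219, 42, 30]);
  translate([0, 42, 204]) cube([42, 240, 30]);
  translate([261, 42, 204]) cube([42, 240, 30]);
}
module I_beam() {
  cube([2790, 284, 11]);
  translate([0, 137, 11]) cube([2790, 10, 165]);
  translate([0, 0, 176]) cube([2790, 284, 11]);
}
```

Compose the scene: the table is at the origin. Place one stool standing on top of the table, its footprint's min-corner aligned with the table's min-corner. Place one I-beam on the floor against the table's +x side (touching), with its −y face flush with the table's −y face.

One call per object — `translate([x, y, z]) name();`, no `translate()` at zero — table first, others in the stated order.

table();
translate([0, 0, 766]) stool();
translate([1737, 0, 0]) I_beam();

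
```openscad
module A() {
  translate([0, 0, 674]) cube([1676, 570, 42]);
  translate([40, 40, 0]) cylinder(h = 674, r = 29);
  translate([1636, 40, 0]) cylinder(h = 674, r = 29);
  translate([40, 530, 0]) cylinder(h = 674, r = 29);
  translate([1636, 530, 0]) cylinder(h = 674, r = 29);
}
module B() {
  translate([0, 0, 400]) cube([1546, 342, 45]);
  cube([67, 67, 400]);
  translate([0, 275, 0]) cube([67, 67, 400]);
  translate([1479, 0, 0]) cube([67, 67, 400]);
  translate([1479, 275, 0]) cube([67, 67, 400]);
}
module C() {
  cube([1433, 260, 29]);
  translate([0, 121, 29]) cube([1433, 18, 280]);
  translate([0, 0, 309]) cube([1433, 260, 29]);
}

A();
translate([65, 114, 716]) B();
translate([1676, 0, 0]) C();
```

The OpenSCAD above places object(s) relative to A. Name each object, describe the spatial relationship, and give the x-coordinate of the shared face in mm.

A is a table. B is a bench. C is an I-beam. The bench is on top of the table, centred. The I-beam is against the table's +x side, with their −y faces flush. The x-coordinate of the shared face is 1676 mm.

The table's +x face and the I-beam's −x face are both at x = 1676 mm.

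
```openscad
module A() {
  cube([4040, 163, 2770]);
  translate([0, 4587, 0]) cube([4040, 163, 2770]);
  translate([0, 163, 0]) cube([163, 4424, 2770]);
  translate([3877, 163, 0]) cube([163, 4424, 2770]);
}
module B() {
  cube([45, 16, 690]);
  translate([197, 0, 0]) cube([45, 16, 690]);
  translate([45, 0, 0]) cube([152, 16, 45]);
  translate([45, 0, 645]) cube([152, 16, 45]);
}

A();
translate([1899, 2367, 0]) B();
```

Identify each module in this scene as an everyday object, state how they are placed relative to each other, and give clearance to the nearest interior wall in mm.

Clearances: x = 1736, y = 2204; minimum 1736 mm.

A is a house frame. B is a picture frame. The picture frame sits inside the house frame, centred. The clearance to the nearest interior wall is 1736 mm.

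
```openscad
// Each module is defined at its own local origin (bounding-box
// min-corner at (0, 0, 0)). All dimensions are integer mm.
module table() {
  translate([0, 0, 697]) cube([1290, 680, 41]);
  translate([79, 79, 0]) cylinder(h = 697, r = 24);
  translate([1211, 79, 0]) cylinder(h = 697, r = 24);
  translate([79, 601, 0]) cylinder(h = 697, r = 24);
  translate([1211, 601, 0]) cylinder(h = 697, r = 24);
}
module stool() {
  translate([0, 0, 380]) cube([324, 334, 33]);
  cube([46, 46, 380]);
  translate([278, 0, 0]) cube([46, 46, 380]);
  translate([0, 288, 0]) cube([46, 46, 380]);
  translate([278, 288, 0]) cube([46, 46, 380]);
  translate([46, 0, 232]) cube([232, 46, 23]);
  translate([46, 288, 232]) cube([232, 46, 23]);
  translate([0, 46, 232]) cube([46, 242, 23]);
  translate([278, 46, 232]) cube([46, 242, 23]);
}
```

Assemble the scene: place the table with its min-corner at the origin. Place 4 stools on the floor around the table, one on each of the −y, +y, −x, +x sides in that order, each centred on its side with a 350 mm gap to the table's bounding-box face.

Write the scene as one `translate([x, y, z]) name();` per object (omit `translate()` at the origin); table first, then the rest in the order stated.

table();
translate([483, -684, 0]) stool();
translate([483, 1030, 0]) stool();
translate([-674, 173, 0]) stool();
translate([1640, 173, 0]) stool();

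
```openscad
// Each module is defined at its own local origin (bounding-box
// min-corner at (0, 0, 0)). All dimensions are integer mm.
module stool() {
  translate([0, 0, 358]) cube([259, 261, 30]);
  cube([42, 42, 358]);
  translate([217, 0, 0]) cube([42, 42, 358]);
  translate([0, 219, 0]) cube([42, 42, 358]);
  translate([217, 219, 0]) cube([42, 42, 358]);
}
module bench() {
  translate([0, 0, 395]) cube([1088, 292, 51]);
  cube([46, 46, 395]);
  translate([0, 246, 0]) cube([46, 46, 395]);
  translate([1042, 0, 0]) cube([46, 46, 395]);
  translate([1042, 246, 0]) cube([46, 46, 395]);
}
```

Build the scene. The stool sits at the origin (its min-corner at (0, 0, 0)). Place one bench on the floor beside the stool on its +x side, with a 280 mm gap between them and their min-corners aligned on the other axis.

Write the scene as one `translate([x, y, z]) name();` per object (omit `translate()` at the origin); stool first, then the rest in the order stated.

stool();
translate([539, 0, 0]) bench();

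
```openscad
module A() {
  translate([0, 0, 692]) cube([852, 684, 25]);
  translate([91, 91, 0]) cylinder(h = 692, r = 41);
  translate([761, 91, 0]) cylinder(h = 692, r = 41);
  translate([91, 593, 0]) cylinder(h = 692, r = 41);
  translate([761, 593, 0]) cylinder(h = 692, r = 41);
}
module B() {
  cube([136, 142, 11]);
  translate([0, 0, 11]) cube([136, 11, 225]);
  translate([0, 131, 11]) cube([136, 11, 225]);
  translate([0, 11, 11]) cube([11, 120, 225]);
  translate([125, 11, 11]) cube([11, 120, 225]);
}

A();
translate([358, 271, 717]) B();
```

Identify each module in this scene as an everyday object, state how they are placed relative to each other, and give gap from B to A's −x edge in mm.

A is a table. B is an open box. The open box is on top of the table, centred. The gap from the open box to the table's −x edge is 358 mm.

The open box's min-x is at 358; the table's min-x is 0; gap = 358 mm.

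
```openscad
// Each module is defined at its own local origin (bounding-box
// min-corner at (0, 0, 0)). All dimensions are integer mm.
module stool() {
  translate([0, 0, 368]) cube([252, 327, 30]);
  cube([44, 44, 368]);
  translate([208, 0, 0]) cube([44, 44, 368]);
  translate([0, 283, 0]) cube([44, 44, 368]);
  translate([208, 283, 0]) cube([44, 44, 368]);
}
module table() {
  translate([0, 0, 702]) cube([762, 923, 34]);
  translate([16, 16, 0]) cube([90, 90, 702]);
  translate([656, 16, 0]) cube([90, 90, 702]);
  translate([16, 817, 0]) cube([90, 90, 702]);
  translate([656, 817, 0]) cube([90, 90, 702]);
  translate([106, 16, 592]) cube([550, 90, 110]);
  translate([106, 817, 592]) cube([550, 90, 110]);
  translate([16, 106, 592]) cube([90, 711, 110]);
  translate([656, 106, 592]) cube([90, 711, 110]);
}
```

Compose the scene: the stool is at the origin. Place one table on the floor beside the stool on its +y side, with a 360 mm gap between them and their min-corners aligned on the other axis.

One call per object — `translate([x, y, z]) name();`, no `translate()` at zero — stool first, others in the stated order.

stool();
translate([0, 687, 0]) table();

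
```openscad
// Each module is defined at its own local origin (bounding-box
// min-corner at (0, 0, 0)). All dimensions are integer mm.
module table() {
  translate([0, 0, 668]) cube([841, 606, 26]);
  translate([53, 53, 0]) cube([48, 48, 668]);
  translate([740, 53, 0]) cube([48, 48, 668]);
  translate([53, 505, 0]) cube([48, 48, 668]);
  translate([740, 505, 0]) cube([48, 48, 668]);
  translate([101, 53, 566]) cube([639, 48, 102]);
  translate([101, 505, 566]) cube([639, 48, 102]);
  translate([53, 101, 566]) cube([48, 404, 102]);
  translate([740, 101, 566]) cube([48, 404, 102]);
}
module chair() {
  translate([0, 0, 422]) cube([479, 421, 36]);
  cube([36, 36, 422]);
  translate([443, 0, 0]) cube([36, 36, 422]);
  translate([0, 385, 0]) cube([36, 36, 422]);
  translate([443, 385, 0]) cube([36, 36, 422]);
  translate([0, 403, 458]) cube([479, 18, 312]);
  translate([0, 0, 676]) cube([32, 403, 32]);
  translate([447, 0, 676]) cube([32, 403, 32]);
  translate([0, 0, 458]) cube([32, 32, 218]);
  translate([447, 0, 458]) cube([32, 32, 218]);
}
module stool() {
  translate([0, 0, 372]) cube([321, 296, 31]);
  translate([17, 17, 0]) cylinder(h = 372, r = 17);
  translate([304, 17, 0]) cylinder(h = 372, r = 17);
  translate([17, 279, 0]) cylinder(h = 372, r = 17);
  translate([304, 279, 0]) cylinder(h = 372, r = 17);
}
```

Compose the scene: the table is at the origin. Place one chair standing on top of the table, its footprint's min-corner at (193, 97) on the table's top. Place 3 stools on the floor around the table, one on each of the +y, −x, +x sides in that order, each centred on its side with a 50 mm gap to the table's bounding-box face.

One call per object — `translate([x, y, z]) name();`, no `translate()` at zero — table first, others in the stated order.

table();
translate([193, 97, 694]) chair();
translate([260, 656, 0]) stool();
translate([-371, 155, 0]) stool();
translate([891, 155, 0]) stool();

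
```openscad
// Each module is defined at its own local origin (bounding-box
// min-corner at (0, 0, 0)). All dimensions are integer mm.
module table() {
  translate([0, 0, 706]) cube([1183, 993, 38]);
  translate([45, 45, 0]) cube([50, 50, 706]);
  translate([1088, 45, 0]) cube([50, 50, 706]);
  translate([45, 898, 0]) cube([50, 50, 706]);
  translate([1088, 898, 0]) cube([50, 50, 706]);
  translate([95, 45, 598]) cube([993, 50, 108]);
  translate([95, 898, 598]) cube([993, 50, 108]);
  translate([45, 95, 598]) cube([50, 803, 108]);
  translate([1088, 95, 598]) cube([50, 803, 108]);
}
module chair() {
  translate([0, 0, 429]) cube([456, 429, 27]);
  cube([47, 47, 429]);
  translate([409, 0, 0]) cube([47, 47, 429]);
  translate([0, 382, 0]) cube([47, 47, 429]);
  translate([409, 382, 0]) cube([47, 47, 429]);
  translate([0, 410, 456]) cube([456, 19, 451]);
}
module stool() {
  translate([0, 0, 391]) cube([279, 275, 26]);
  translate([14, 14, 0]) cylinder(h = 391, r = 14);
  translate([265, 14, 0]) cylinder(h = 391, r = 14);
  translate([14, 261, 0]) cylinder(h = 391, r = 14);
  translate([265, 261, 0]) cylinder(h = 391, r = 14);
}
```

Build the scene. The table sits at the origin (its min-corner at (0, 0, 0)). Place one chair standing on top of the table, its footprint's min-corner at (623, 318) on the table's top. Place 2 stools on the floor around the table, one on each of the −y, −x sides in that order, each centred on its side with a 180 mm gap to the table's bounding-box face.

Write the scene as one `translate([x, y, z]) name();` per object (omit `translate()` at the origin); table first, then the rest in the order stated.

table();
translate([623, 318, 744]) chair();
translate([452, -455, 0]) stool();
translate([-459, 359, 0]) stool();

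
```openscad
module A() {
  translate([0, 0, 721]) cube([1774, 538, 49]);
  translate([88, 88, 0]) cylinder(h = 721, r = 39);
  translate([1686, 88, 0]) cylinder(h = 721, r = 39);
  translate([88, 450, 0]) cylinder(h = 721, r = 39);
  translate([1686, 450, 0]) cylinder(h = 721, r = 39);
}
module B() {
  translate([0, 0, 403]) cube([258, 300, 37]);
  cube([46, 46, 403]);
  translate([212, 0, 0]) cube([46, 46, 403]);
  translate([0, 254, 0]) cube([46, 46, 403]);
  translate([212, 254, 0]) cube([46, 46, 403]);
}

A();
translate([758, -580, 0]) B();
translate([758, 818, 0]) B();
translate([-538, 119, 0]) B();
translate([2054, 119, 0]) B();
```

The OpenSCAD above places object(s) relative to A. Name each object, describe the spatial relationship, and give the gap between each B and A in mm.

Each stool's nearest face is 280 mm from the table's bounding box.

A is a table. B is a stool. Four stools sit around the table at the −y, +y, −x, +x sides. The gap between each stool and the table is 280 mm.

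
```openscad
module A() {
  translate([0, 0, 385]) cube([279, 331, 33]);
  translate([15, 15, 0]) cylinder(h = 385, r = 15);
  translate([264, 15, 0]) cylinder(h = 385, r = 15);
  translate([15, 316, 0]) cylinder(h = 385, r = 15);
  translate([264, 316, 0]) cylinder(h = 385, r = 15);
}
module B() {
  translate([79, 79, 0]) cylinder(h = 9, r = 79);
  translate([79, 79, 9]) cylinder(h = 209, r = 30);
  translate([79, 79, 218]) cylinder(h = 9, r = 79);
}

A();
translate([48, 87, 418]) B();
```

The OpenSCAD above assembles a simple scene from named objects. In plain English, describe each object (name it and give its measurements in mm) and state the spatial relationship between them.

A is a four-legged stool. The seat is a 279×331×33 mm slab whose top surface is at z = 418 mm; four round legs, each 30 mm in diameter, run from the floor (z = 0) to the underside of the seat, each leg's axis is inset half a diameter from the nearest pair of seat edges (so the leg's bounding box is flush with the corner).

B is a spool: two coaxial disc flanges of radius 79 mm and thickness 9 mm, joined by a core cylinder of radius 30 mm and height 209 mm. The lower flange rests on z = 0 and the three cylinders share a vertical axis.

The spool is on top of the stool.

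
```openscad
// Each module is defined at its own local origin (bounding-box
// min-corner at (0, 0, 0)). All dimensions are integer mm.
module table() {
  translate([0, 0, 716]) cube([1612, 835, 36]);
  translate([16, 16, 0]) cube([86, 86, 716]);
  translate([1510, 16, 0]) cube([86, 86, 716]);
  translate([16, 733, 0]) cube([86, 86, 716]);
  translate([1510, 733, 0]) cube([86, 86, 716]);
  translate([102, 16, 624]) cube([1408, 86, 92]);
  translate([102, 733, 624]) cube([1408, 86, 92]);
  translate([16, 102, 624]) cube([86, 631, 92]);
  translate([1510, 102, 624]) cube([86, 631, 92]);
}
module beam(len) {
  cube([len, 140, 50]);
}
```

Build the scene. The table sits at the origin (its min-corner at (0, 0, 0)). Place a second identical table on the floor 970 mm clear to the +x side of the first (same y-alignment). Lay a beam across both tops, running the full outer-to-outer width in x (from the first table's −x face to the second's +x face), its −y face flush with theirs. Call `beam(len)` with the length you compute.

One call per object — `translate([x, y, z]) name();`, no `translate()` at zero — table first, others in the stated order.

table();
translate([2582, 0, 0]) table();
translate([0, 0, 752]) beam(4194);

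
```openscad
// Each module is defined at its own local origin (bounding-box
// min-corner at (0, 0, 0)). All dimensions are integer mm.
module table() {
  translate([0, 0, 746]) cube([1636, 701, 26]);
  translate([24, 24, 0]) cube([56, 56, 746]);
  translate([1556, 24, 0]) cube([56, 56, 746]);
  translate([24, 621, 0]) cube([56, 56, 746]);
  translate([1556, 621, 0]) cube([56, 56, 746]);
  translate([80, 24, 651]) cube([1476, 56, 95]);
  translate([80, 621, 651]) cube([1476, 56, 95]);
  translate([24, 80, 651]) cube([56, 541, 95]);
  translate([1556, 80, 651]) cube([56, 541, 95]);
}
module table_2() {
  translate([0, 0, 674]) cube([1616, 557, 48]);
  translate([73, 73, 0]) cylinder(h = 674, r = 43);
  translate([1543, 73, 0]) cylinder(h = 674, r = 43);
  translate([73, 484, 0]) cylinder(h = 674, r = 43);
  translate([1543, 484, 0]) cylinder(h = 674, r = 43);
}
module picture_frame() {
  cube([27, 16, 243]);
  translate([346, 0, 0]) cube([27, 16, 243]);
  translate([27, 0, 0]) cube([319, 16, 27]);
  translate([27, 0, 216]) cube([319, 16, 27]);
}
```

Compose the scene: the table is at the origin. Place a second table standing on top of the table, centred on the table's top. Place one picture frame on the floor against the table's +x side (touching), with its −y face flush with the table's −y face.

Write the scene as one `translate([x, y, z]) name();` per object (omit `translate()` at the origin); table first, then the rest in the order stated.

table();
translate([10, 72, 772]) table_2();
translate([1636, 0, 0]) picture_frame();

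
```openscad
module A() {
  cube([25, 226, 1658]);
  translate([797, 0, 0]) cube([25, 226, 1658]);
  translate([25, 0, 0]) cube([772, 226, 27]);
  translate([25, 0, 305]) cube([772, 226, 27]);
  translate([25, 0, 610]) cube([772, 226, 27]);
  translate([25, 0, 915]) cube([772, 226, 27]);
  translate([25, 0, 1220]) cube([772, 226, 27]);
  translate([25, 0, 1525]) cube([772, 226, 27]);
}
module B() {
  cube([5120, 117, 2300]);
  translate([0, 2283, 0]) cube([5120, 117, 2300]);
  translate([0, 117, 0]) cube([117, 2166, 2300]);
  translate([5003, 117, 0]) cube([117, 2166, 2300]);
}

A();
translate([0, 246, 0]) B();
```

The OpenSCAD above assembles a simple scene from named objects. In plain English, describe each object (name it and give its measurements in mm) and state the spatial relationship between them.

A is a bookshelf 822 mm wide overall, 226 mm deep and 1658 mm tall. The two sides are 25 mm thick vertical panels. 6 horizontal shelves of 27 mm thickness span between the inner faces of the sides; the lowest shelf sits on the floor and shelves are stacked with a clear vertical gap of 278 mm between each pair.

B is a box-shaped house frame (walls only): outside footprint 5120×2400 mm, wall height 2300 mm, wall thickness 117 mm. The two y-facing walls run the full x-width; the two x-facing walls fit between the inner faces of the y-facing walls.

The house frame is on the floor beside the bookshelf on its +y side.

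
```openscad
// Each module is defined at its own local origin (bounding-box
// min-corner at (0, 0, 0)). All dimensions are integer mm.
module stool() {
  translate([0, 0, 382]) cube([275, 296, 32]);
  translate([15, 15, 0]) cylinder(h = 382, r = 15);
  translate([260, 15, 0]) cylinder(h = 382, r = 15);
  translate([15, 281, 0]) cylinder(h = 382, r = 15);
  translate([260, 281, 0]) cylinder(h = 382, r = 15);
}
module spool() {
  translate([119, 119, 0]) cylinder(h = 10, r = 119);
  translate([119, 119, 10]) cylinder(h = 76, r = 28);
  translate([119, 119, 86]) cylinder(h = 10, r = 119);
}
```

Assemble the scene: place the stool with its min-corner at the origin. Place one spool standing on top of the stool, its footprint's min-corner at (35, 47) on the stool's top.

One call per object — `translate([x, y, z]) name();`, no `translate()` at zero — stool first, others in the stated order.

stool();
translate([35, 47, 414]) spool();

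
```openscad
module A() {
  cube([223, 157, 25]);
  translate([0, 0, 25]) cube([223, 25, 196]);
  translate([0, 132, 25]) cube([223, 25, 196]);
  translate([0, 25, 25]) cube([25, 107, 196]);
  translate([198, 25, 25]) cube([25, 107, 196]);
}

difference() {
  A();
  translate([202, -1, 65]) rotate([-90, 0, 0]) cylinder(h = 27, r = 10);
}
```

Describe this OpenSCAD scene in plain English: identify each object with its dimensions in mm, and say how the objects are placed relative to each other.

A is an open storage box with external size 223×157×221 mm and wall thickness 25 mm (the base is also 25 mm thick). The base covers the whole footprint; the four walls stand on the base, with the y-facing walls full-width and the x-facing walls fitting between their inner faces.

The open box has a circular hole of radius 10 mm through its front wall, centred at (x = 202, z = 65).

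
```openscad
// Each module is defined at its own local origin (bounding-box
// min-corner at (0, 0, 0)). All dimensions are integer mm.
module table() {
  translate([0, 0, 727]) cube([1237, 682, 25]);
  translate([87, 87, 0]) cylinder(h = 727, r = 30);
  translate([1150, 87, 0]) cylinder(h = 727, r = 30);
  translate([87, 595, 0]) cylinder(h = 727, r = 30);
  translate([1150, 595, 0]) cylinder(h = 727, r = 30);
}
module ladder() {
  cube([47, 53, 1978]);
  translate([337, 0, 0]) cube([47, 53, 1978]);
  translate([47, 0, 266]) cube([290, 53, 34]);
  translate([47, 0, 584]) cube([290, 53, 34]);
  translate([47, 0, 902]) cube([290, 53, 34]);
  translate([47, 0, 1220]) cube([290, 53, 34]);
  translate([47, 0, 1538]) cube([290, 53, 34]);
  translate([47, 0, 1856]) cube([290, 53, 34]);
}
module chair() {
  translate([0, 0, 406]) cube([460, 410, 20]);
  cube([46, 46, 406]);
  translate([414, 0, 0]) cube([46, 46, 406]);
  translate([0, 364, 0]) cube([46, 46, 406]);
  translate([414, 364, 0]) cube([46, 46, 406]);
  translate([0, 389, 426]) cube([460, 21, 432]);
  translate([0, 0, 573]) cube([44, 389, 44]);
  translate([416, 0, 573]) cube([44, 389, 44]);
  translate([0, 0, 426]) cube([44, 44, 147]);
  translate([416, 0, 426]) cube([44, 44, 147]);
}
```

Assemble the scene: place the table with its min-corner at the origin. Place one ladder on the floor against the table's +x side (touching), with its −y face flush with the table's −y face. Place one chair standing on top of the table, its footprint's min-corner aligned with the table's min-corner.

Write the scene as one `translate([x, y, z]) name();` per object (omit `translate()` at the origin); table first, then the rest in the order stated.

table();
translate([1237, 0, 0]) ladder();
translate([0, 0, 752]) chair();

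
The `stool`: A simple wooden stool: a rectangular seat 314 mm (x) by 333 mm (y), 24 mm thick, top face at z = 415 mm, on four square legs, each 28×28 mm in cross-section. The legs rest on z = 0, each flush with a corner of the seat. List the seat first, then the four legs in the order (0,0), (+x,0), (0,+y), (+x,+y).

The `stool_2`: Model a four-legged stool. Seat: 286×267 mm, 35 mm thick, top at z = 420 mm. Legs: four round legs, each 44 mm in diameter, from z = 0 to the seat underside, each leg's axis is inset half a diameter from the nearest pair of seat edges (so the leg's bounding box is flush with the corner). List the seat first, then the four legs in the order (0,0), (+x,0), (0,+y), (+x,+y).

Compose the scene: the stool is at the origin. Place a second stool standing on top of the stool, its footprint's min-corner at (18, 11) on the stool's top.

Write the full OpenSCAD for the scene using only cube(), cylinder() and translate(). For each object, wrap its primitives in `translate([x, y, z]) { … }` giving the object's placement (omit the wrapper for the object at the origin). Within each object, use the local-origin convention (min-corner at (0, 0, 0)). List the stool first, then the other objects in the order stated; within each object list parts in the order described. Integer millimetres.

translate([0, 0, 391]) cube([314, 333, 24]);
cube([28, 28, 391]);
translate([286, 0, 0]) cube([28, 28, 391]);
translate([0, 305, 0]) cube([28, 28, 391]);
translate([286, 305, 0]) cube([28, 28, 391]);
translate([18, 11, 415]) {
  translate([0, 0, 385]) cube([286, 267, 35]);
  translate([22, 22, 0]) cylinder(h = 385, r = 22);
  translate([264, 22, 0]) cylinder(h = 385, r = 22);
  translate([22, 245, 0]) cylinder(h = 385, r = 22);
  translate([264, 245, 0]) cylinder(h = 385, r = 22);
}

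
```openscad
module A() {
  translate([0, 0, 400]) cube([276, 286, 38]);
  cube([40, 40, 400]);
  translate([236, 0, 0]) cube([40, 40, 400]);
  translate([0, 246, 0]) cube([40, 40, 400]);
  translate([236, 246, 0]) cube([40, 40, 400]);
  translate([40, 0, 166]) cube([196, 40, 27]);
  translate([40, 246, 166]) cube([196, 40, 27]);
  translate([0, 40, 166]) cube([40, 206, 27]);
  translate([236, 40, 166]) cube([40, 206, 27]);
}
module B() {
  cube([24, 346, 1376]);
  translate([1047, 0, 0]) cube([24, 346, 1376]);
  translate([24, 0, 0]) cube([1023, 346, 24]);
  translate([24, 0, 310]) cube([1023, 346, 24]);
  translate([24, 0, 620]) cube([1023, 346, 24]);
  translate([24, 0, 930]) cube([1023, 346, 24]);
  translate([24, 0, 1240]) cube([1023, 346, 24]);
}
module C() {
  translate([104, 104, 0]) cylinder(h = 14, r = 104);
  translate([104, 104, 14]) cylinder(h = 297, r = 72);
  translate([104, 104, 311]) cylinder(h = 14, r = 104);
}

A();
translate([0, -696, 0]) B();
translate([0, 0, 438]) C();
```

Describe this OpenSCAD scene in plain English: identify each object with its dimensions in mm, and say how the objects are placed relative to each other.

A is a four-legged stool. The seat is a 276×286×38 mm slab whose top surface is at z = 438 mm; four square legs, each 40×40 mm in cross-section, run from the floor (z = 0) to the underside of the seat, each flush with a corner of the seat. Four stretchers, 40 mm wide and 27 mm tall, connect adjacent legs with their undersides at z = 166 mm, each running between the inner faces of the legs it joins and aligned with the legs' outer faces on the other axis.

B is an open bookshelf. Two side panels, each 24 mm thick, 346 mm deep and 1376 mm tall, stand 1071 mm apart (outside-to-outside). Between them sit 5 shelves, each 24 mm thick and 346 mm deep, spanning the full gap between the sides. The bottom shelf rests on the floor (its underside at z = 0) and the clear gap between one shelf's top and the next shelf's underside is 286 mm.

C is a spool: two coaxial disc flanges of radius 104 mm and thickness 14 mm, joined by a core cylinder of radius 72 mm and height 297 mm. The lower flange rests on z = 0 and the three cylinders share a vertical axis.

The bookshelf is on the floor beside the stool on its −y side. The spool is on top of the stool.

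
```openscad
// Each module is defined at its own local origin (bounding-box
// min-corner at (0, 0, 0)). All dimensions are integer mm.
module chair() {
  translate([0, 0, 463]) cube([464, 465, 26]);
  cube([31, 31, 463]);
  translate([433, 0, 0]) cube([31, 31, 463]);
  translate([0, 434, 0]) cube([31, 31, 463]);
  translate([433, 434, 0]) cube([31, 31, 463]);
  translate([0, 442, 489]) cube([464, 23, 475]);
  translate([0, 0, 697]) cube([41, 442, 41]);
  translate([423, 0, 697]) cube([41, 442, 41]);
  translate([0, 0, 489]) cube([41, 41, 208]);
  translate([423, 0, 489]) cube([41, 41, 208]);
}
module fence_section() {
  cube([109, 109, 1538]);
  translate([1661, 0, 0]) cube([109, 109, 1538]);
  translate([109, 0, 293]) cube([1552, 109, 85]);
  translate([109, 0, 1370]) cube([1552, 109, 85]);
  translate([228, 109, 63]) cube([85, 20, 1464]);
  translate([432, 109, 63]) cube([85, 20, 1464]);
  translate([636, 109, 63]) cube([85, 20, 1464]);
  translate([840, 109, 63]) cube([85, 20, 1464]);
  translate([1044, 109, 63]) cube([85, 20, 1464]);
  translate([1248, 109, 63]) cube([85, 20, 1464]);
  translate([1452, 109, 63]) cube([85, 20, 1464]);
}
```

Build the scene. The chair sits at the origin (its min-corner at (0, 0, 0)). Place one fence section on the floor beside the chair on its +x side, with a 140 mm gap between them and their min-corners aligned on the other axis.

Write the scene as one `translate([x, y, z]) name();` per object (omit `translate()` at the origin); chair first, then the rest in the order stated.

chair();
translate([604, 0, 0]) fence_section();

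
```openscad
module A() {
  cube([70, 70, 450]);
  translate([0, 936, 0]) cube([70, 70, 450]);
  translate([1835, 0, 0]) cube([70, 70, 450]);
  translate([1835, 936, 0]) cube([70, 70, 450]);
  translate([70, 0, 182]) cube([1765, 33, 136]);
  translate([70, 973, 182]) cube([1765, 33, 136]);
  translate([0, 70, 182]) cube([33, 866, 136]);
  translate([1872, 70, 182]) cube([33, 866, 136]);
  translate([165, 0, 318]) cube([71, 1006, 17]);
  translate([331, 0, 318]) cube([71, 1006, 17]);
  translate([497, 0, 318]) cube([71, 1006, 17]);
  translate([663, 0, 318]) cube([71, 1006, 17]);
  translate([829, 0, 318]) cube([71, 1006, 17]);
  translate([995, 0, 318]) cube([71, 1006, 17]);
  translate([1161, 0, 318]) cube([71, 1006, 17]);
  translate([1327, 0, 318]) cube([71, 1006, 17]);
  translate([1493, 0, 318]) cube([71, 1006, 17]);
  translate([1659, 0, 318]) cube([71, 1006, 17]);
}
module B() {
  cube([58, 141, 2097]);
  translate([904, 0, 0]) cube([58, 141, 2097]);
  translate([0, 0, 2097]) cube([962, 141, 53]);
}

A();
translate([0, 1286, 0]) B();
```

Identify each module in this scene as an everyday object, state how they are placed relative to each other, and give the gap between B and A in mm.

The door frame's nearest face is 280 mm from the bed frame's +y face.

A is a bed frame. B is a door frame. The door frame is on the floor beside the bed frame on its +y side. The gap between the door frame and the bed frame is 280 mm.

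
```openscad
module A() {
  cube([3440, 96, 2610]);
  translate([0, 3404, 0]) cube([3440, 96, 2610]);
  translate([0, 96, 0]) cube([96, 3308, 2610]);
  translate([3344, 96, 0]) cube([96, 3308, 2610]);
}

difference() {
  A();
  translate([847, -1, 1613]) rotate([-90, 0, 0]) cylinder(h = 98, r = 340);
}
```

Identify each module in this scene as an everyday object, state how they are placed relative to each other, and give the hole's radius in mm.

The subtracted cylinder has r = 340 mm.

A is a house frame. The house frame has a circular hole through its front wall. The hole's radius is 340 mm.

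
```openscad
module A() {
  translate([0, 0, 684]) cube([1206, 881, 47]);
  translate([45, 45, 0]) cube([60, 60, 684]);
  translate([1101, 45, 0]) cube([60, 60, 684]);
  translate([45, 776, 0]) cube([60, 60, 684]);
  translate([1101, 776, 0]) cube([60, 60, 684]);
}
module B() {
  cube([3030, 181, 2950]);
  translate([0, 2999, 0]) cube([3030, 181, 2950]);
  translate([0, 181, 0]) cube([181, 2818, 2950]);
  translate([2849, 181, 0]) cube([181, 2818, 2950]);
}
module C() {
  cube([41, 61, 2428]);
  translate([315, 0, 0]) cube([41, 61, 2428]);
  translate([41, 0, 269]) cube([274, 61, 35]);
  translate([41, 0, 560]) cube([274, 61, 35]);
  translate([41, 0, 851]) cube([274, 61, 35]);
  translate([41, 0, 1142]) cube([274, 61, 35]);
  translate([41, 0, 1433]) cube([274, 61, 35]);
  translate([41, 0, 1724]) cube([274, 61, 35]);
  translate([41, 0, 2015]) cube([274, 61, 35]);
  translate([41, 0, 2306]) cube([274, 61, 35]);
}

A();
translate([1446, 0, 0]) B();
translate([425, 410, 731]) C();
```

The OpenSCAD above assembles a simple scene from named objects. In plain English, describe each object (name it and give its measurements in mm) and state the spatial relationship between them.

A is a rectangular dining table. The top is 1206×881×47 mm with its upper surface at z = 731 mm. It stands on four 60×60 mm square legs, each inset 45 mm from the nearest pair of top edges, running from the floor to the underside of the top.

B is the wall frame of a small rectangular building: four walls, each 2950 mm tall and 181 mm thick, enclosing a footprint 3030 mm (x) by 3180 mm (y) outside-to-outside, with no floor or roof. The front and back walls (the −y and +y sides) span the full width; the two side walls fit between them.

C is a straight ladder. Two 41×61 mm vertical rails, 2428 mm tall, stand 356 mm apart (outside-to-outside) with their front faces coplanar on the −y side. 8 rungs, each 61 mm deep and 35 mm tall, span between the inner faces of the rails, front faces flush with the rails. The lowest rung's underside is at z = 269 mm and rungs are spaced 291 mm apart (underside to underside).

The house frame is on the floor beside the table on its +x side. The ladder is on top of the table, centred.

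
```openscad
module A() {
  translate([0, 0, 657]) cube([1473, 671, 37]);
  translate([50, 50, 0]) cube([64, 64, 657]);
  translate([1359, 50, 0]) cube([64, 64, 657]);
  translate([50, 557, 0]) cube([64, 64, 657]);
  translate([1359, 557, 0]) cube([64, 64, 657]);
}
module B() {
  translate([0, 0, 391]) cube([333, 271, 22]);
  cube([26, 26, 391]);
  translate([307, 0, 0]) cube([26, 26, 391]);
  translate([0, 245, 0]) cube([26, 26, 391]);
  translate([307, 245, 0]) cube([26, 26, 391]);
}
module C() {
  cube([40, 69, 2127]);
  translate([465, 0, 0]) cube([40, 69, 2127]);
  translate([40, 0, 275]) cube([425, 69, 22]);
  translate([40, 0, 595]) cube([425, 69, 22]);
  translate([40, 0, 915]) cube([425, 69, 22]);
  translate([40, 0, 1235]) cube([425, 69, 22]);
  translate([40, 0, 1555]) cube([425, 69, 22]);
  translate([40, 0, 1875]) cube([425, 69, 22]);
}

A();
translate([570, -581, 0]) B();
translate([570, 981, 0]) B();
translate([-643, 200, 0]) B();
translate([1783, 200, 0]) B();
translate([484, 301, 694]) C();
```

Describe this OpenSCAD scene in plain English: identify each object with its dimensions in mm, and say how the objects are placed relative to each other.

A is a rectangular dining table. The top is 1473×671×37 mm with its upper surface at z = 694 mm. It stands on four 64×64 mm square legs, each inset 50 mm from the nearest pair of top edges, running from the floor to the underside of the top.

B is a four-legged stool. The seat is a 333×271×22 mm slab whose top surface is at z = 413 mm; four square legs, each 26×26 mm in cross-section, run from the floor (z = 0) to the underside of the seat, each flush with a corner of the seat.

C is a wooden ladder with two side rails of 40×69 mm section and 2127 mm height, set 505 mm apart overall. Between them run 6 rectangular rungs (69 mm deep, 22 mm thick), front faces flush with the rails' −y face. The bottom of the first rung is 275 mm above the floor and each subsequent rung is 320 mm higher than the one below.

Four stools sit around the table at the −y, +y, −x, +x sides. The ladder is on top of the table, centred.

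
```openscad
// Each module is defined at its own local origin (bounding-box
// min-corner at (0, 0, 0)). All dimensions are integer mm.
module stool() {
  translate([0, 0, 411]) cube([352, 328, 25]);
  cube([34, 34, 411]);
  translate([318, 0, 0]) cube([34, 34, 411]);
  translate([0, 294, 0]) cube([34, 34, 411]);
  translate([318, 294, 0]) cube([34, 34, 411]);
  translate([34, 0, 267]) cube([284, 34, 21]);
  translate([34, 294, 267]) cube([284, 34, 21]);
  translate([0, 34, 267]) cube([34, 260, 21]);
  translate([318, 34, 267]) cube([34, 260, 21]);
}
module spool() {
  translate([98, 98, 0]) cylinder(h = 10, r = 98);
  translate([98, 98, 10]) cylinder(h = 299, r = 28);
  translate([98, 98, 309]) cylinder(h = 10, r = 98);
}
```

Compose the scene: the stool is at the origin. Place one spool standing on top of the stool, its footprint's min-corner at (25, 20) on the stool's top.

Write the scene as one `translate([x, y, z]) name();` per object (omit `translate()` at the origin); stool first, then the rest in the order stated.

stool();
translate([25, 20, 436]) spool();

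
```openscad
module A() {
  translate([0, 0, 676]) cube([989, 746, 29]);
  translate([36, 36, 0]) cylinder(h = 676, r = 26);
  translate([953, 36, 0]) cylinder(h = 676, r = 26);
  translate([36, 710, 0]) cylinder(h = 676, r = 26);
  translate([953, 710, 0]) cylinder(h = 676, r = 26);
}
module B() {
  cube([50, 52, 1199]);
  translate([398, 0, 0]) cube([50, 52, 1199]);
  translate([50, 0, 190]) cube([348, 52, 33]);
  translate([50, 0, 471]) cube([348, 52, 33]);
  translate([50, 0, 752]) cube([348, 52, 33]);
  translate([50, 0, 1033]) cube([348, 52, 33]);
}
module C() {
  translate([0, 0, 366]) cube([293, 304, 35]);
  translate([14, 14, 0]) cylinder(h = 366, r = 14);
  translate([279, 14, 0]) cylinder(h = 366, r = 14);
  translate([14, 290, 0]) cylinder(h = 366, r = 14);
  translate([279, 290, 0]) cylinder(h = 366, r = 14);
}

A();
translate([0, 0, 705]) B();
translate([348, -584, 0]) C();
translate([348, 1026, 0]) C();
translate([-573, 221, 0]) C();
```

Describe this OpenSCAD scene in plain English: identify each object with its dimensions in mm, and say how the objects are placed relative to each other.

A is a rectangular dining table. The top is 989×746×29 mm with its upper surface at z = 705 mm. It stands on four round legs of 52 mm diameter, each leg's bounding box inset 10 mm from the nearest pair of top edges, running from the floor to the underside of the top.

B is a straight ladder. Two 50×52 mm vertical rails, 1199 mm tall, stand 448 mm apart (outside-to-outside) with their front faces coplanar on the −y side. 4 rungs, each 52 mm deep and 33 mm tall, span between the inner faces of the rails, front faces flush with the rails. The lowest rung's underside is at z = 190 mm and rungs are spaced 281 mm apart (underside to underside).

C is a simple wooden stool: a rectangular seat 293 mm (x) by 304 mm (y), 35 mm thick, top face at z = 401 mm, on four round legs, each 28 mm in diameter. The legs rest on z = 0, each leg's axis is inset half a diameter from the nearest pair of seat edges (so the leg's bounding box is flush with the corner).

The ladder is on top of the table. Three stools sit around the table at the −y, +y, −x sides.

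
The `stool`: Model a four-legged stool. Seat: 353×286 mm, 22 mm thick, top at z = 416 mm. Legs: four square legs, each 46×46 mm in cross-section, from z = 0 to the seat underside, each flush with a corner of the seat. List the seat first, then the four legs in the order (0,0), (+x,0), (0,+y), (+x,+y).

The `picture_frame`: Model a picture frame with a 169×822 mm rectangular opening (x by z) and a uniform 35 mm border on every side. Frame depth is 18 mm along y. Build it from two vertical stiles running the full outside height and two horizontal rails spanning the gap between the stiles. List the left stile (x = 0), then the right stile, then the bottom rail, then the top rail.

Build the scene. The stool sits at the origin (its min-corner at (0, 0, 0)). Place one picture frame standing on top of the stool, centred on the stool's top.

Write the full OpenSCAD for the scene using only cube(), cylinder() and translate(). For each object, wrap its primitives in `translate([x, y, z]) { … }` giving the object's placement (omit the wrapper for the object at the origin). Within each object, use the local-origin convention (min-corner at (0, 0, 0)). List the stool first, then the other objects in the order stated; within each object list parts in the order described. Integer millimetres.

translate([0, 0, 394]) cube([353, 286, 22]);
cube([46, 46, 394]);
translate([307, 0, 0]) cube([46, 46, 394]);
translate([0, 240, 0]) cube([46, 46, 394]);
translate([307, 240, 0]) cube([46, 46, 394]);
translate([57, 134, 416]) {
  cube([35, 18, 892]);
  translate([204, 0, 0]) cube([35, 18, 892]);
  translate([35, 0, 0]) cube([169, 18, 35]);
  translate([35, 0, 857]) cube([169, 18, 35]);
}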